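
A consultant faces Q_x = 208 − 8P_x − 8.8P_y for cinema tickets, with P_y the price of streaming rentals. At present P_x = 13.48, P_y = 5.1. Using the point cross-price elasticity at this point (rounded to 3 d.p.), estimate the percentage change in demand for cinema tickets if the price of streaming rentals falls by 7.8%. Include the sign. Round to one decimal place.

At P_x = 13.48, P_y = 5.1: Q_x = 55.28.
∂Q_x/∂P_y = -8.8.
ε = (∂Q_x/∂P_y)(P_y/Q_x) = -8.8000 × 5.1/55.28 ≈ -0.812.
%ΔQ_x ≈ ε × %ΔP_y = -0.812 × (-7.8%) = 6.3%.

6.3%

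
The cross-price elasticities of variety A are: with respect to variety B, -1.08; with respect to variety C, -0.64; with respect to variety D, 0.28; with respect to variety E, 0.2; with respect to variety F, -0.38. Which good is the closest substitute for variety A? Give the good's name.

Substitutes have ε > 0. Among the positive values, 0.28 (variety D) is largest.

variety D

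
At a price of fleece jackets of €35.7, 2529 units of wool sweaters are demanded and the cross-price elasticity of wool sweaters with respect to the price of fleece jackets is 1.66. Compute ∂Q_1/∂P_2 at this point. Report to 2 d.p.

117.59

ε = (∂Q_1/∂P_2)·(P_2/Q_1) ⇒ ∂Q_1/∂P_2 = ε·Q_1/P_2 = 1.66 × 2529/35.7 ≈ 117.59.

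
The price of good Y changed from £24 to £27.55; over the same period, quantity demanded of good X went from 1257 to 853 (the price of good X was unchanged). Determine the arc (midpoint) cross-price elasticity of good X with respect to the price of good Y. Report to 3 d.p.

-2.780

ΔQ_X = 853 − 1257 = -404; ΔP_Y = 27.55 − 24 = 3.55.
Midpoints: Q̄_X = 1055.0, P̄_Y = 25.77.
ε = (ΔQ_X/Q̄_X)/(ΔP_Y/P̄_Y) = (-404/1055.0)/(3.55/25.77) ≈ -2.780.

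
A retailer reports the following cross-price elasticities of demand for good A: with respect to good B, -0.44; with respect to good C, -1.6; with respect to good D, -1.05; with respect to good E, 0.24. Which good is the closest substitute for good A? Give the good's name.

Substitutes have ε > 0. Among the positive values, 0.24 (good E) is largest.

good E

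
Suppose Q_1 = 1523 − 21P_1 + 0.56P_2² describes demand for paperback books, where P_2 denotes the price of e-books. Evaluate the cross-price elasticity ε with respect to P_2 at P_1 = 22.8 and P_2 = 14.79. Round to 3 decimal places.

0.210

At P_1 = 22.8 and P_2 = 14.79: Q_1 = 1166.697.
∂Q_1/∂P_2 = 1.12P_2 = 1.12(14.79) = 16.5648.
ε = (∂Q_1/∂P_2)(P_2/Q_1) = 16.5648 × (14.79/1166.697) ≈ 0.210.
ε > 0: substitutes.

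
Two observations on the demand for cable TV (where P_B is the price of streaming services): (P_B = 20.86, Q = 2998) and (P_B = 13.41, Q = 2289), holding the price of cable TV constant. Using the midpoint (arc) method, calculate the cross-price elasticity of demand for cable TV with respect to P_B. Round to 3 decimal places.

ΔQ_A = 2289 − 2998 = -709; ΔP_B = 13.41 − 20.86 = -7.45.
Midpoints: Q̄_A = 2643.5, P̄_B = 17.13.
ε = (ΔQ_A/Q̄_A)/(ΔP_B/P̄_B) = (-709/2643.5)/(-7.45/17.13) ≈ 0.617.

0.617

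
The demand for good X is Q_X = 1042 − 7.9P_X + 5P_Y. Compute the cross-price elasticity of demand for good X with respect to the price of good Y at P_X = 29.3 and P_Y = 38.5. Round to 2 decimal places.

0.19

At P_X = 29.3 and P_Y = 38.5: Q_X = 1003.03.
∂Q_X/∂P_Y = 5.
ε = (∂Q_X/∂P_Y)(P_Y/Q_X) = 5 × (38.5/1003.03) ≈ 0.19.
Since ε > 0, good X and good Y are substitutes.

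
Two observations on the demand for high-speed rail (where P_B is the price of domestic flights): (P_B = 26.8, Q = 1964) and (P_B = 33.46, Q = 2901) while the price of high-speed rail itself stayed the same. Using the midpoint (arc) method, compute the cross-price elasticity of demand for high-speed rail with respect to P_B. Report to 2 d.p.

ΔQ_A = 2901 − 1964 = 937; ΔP_B = 33.46 − 26.8 = 6.66.
Midpoints: Q̄_A = 2432.5, P̄_B = 30.13.
ε = (ΔQ_A/Q̄_A)/(ΔP_B/P̄_B) = (937/2432.5)/(6.66/30.13) ≈ 1.74.
ε > 0: high-speed rail and domestic flights are substitutes.

1.74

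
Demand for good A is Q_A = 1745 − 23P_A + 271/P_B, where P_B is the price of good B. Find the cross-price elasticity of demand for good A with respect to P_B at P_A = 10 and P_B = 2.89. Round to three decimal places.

At P_A = 10 and P_B = 2.89: Q_A = 1608.772.
∂Q_A/∂P_B = −271/P_B² = -32.4469.
ε = (∂Q_A/∂P_B)(P_B/Q_A) = -32.4469 × (2.89/1608.772) ≈ -0.058.

-0.058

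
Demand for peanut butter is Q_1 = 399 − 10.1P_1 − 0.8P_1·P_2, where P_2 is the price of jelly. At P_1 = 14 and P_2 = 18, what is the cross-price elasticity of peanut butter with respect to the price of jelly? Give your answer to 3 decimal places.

-3.600

At P_1 = 14 and P_2 = 18: Q_1 = 56.
∂Q_1/∂P_2 = -0.8P_1 = -0.8(14) = -11.2000.
ε = (∂Q_1/∂P_2)(P_2/Q_1) = -11.2000 × (18/56) ≈ -3.600.
ε < 0: complements.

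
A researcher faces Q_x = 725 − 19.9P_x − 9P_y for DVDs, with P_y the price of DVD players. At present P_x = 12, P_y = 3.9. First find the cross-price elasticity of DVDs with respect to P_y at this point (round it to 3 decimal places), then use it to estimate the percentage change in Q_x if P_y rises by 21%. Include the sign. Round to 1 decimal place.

-1.6%

At P_x = 12, P_y = 3.9: Q_x = 451.1.
∂Q_x/∂P_y = -9.
ε = (∂Q_x/∂P_y)(P_y/Q_x) = -9.0000 × 3.9/451.1 ≈ -0.078.
%ΔQ_x ≈ ε × %ΔP_y = -0.078 × (21%) = -1.6%.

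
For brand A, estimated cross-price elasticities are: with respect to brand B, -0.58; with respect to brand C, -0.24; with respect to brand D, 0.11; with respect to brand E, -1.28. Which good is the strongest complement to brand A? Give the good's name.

brand E

Complements have ε < 0. The most negative value is -1.28 (brand E).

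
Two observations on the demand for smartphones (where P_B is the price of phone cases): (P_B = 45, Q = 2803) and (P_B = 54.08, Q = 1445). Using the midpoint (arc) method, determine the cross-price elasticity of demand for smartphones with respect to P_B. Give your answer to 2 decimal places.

ΔQ_A = 1445 − 2803 = -1358; ΔP_B = 54.08 − 45 = 9.08.
Midpoints: Q̄_A = 2124.0, P̄_B = 49.54.
ε = (ΔQ_A/Q̄_A)/(ΔP_B/P̄_B) = (-1358/2124.0)/(9.08/49.54) ≈ -3.49.

-3.49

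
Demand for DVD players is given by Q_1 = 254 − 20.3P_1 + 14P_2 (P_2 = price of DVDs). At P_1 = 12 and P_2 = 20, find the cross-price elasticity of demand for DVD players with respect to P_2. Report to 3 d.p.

0.964

At P_1 = 12 and P_2 = 20: Q_1 = 290.4.
∂Q_1/∂P_2 = 14.
ε = (∂Q_1/∂P_2)(P_2/Q_1) = 14 × (20/290.4) ≈ 0.964.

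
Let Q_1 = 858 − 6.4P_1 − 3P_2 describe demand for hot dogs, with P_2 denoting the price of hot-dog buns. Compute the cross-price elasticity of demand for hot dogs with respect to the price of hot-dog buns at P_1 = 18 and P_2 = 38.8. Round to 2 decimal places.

At P_1 = 18 and P_2 = 38.8: Q_1 = 626.4.
∂Q_1/∂P_2 = -3.
ε = (∂Q_1/∂P_2)(P_2/Q_1) = -3 × (38.8/626.4) ≈ -0.19.

-0.19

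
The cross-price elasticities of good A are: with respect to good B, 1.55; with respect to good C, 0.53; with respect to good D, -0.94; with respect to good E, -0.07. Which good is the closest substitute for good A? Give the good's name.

good B

Substitutes have ε > 0. Among the positive values, 1.55 (good B) is largest.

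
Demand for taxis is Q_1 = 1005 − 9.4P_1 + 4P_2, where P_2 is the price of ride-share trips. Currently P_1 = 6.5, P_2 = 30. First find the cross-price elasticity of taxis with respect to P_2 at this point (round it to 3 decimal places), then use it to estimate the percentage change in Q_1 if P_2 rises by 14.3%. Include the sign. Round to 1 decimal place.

1.6%

At P_1 = 6.5, P_2 = 30: Q_1 = 1063.9.
∂Q_1/∂P_2 = 4.
ε = (∂Q_1/∂P_2)(P_2/Q_1) = 4.0000 × 30/1063.9 ≈ 0.113.
%ΔQ_1 ≈ ε × %ΔP_2 = 0.113 × (14.3%) = 1.6%.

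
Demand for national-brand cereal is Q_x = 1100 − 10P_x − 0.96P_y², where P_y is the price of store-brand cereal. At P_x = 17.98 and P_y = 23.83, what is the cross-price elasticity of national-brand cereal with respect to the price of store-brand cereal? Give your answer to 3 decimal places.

-2.907

At P_x = 17.98 and P_y = 23.83: Q_x = 375.046.
∂Q_x/∂P_y = -1.92P_y = -1.92(23.83) = -45.7536.
ε = (∂Q_x/∂P_y)(P_y/Q_x) = -45.7536 × (23.83/375.046) ≈ -2.907.
ε < 0: complements.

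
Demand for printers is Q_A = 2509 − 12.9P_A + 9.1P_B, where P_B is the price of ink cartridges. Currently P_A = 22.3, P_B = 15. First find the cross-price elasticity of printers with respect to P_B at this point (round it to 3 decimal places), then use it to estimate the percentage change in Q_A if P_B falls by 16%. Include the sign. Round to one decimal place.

At P_A = 22.3, P_B = 15: Q_A = 2357.83.
∂Q_A/∂P_B = 9.1.
ε = (∂Q_A/∂P_B)(P_B/Q_A) = 9.1000 × 15/2357.83 ≈ 0.058.
%ΔQ_A ≈ ε × %ΔP_B = 0.058 × (-16%) = -0.9%.

-0.9%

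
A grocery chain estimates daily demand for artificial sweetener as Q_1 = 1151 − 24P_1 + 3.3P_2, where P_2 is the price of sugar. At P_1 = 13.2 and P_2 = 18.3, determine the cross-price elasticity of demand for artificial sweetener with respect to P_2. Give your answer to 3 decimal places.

At P_1 = 13.2 and P_2 = 18.3: Q_1 = 894.59.
∂Q_1/∂P_2 = 3.3.
ε = (∂Q_1/∂P_2)(P_2/Q_1) = 3.3 × (18.3/894.59) ≈ 0.068.
Since ε > 0, artificial sweetener and sugar are substitutes.

0.068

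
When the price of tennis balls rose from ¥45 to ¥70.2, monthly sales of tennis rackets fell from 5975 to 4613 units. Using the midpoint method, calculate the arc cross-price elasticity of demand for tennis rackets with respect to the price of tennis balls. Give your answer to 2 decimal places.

ΔQ_A = 4613 − 5975 = -1362; ΔP_B = 70.2 − 45 = 25.2.
Midpoints: Q̄_A = 5294.0, P̄_B = 57.60.
ε = (ΔQ_A/Q̄_A)/(ΔP_B/P̄_B) = (-1362/5294.0)/(25.2/57.60) ≈ -0.59.

-0.59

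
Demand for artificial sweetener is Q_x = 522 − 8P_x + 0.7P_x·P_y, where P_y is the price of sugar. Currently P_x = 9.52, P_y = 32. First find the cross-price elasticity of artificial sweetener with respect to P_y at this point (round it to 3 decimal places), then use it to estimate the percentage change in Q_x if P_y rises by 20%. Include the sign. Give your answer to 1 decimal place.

At P_x = 9.52, P_y = 32: Q_x = 659.088.
∂Q_x/∂P_y = 0.7P_x = 6.6640.
ε = (∂Q_x/∂P_y)(P_y/Q_x) = 6.6640 × 32/659.088 ≈ 0.324.
%ΔQ_x ≈ ε × %ΔP_y = 0.324 × (20%) = 6.5%.

6.5%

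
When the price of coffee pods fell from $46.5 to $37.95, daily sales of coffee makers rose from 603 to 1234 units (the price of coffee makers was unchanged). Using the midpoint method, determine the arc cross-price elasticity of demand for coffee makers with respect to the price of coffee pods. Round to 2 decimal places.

ΔQ_A = 1234 − 603 = 631; ΔP_B = 37.95 − 46.5 = -8.55.
Midpoints: Q̄_A = 918.5, P̄_B = 42.23.
ε = (ΔQ_A/Q̄_A)/(ΔP_B/P̄_B) = (631/918.5)/(-8.55/42.23) ≈ -3.39.

-3.39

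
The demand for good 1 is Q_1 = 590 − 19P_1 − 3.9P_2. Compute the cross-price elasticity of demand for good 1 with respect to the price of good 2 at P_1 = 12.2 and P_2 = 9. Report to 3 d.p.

-0.109

At P_1 = 12.2 and P_2 = 9: Q_1 = 323.1.
∂Q_1/∂P_2 = -3.9.
ε = (∂Q_1/∂P_2)(P_2/Q_1) = -3.9 × (9/323.1) ≈ -0.109.
Since ε < 0, good 1 and good 2 are complements.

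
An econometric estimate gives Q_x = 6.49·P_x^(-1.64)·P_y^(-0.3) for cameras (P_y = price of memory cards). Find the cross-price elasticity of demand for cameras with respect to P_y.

In a log-linear (constant-elasticity) demand function, the coefficient on the exponent of P_y is the cross-price elasticity.
ε = -0.30. Negative, so cameras and memory cards are complements.

-0.30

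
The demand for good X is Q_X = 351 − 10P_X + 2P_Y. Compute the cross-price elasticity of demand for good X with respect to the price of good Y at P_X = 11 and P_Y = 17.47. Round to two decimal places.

0.13

At P_X = 11 and P_Y = 17.47: Q_X = 275.94.
∂Q_X/∂P_Y = 2.
ε = (∂Q_X/∂P_Y)(P_Y/Q_X) = 2 × (17.47/275.94) ≈ 0.13.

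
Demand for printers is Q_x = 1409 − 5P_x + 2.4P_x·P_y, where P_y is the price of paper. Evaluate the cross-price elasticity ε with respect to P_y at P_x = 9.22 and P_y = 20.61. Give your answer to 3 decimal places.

0.251

At P_x = 9.22 and P_y = 20.61: Q_x = 1818.958.
∂Q_x/∂P_y = 2.4P_x = 2.4(9.22) = 22.1280.
ε = (∂Q_x/∂P_y)(P_y/Q_x) = 22.1280 × (20.61/1818.958) ≈ 0.251.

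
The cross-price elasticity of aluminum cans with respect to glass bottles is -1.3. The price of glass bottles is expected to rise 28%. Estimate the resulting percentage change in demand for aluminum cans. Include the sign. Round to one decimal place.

-36.4%

%ΔQ ≈ ε × %ΔP of glass bottles = -1.3 × (28%) = -36.4%.
Demand for aluminum cans falls by about 36.4%.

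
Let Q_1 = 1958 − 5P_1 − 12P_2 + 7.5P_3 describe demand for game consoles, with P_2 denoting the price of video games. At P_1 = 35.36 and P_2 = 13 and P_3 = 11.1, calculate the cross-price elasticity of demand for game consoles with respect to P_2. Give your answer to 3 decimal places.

At P_1 = 35.36 and P_2 = 13 and P_3 = 11.1: Q_1 = 1708.45.
∂Q_1/∂P_2 = -12.
ε = (∂Q_1/∂P_2)(P_2/Q_1) = -12 × (13/1708.45) ≈ -0.091.

-0.091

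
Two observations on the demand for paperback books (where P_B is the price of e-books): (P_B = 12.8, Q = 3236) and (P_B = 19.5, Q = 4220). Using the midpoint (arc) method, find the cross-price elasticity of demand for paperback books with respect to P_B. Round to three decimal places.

ΔQ_A = 4220 − 3236 = 984; ΔP_B = 19.5 − 12.8 = 6.7.
Midpoints: Q̄_A = 3728.0, P̄_B = 16.15.
ε = (ΔQ_A/Q̄_A)/(ΔP_B/P̄_B) = (984/3728.0)/(6.7/16.15) ≈ 0.636.

0.636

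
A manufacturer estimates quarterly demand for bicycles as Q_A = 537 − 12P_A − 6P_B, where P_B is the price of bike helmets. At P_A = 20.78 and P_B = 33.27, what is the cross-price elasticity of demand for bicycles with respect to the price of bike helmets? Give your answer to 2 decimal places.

-2.27

At P_A = 20.78 and P_B = 33.27: Q_A = 88.02.
∂Q_A/∂P_B = -6.
ε = (∂Q_A/∂P_B)(P_B/Q_A) = -6 × (33.27/88.02) ≈ -2.27.
Since ε < 0, bicycles and bike helmets are complements.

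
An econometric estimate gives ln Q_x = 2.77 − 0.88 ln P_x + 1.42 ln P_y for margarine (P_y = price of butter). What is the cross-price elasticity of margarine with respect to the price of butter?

1.42

In a log-linear (constant-elasticity) demand function, the coefficient on ln P_y is the cross-price elasticity.
ε = 1.42. Positive, so margarine and butter are substitutes.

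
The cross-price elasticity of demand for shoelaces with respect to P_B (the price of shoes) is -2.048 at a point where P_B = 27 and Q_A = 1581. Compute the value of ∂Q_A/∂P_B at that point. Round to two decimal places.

-119.92

ε = (∂Q_A/∂P_B)·(P_B/Q_A) ⇒ ∂Q_A/∂P_B = ε·Q_A/P_B = -2.048 × 1581/27 ≈ -119.92.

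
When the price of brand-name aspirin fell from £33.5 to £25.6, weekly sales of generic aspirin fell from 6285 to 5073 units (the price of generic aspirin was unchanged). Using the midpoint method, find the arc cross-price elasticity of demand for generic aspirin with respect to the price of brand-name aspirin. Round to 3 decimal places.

ΔQ_A = 5073 − 6285 = -1212; ΔP_B = 25.6 − 33.5 = -7.9.
Midpoints: Q̄_A = 5679.0, P̄_B = 29.55.
ε = (ΔQ_A/Q̄_A)/(ΔP_B/P̄_B) = (-1212/5679.0)/(-7.9/29.55) ≈ 0.798.

0.798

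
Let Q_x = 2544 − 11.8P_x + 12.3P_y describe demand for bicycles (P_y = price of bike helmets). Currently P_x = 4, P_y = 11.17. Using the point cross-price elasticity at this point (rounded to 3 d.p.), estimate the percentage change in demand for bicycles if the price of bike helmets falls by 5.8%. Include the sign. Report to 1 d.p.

At P_x = 4, P_y = 11.17: Q_x = 2634.191.
∂Q_x/∂P_y = 12.3.
ε = (∂Q_x/∂P_y)(P_y/Q_x) = 12.3000 × 11.17/2634.191 ≈ 0.052.
%ΔQ_x ≈ ε × %ΔP_y = 0.052 × (-5.8%) = -0.3%.

-0.3%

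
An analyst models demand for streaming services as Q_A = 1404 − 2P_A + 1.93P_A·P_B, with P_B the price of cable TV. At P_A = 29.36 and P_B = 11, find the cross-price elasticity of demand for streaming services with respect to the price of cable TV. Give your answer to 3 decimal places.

At P_A = 29.36 and P_B = 11: Q_A = 1968.593.
∂Q_A/∂P_B = 1.93P_A = 1.93(29.36) = 56.6648.
ε = (∂Q_A/∂P_B)(P_B/Q_A) = 56.6648 × (11/1968.593) ≈ 0.317.

0.317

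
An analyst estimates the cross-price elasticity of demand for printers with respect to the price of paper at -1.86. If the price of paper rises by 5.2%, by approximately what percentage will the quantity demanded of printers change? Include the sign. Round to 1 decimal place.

%ΔQ ≈ ε × %ΔP of paper = -1.86 × (5.2%) = -9.7%.

-9.7%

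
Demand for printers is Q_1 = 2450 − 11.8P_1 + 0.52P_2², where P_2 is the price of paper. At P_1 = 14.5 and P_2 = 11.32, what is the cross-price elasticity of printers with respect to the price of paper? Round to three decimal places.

At P_1 = 14.5 and P_2 = 11.32: Q_1 = 2345.534.
∂Q_1/∂P_2 = 1.04P_2 = 1.04(11.32) = 11.7728.
ε = (∂Q_1/∂P_2)(P_2/Q_1) = 11.7728 × (11.32/2345.534) ≈ 0.057.

0.057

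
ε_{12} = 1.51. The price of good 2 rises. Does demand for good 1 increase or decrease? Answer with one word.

increase

ε > 0 and the price of good 2 rises, so the quantity of good 1 moves in the same direction: it increases.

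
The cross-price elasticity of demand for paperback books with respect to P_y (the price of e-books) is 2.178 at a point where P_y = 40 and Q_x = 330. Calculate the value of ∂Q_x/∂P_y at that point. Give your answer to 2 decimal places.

17.97

ε = (∂Q_x/∂P_y)·(P_y/Q_x) ⇒ ∂Q_x/∂P_y = ε·Q_x/P_y = 2.178 × 330/40 ≈ 17.97.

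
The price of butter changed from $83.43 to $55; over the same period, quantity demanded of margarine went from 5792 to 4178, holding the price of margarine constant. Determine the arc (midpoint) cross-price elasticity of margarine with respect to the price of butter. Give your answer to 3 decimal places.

ΔQ_A = 4178 − 5792 = -1614; ΔP_B = 55 − 83.43 = -28.43.
Midpoints: Q̄_A = 4985.0, P̄_B = 69.22.
ε = (ΔQ_A/Q̄_A)/(ΔP_B/P̄_B) = (-1614/4985.0)/(-28.43/69.22) ≈ 0.788.

0.788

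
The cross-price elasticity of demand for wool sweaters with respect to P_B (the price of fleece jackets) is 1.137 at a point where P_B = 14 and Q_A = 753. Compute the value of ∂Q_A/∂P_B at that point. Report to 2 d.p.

ε = (∂Q_A/∂P_B)·(P_B/Q_A) ⇒ ∂Q_A/∂P_B = ε·Q_A/P_B = 1.137 × 753/14 ≈ 61.15.

61.15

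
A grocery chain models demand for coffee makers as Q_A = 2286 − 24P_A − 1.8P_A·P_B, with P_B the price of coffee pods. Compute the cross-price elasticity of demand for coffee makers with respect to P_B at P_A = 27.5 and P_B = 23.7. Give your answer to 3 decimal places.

-2.591

At P_A = 27.5 and P_B = 23.7: Q_A = 452.85.
∂Q_A/∂P_B = -1.8P_A = -1.8(27.5) = -49.5000.
ε = (∂Q_A/∂P_B)(P_B/Q_A) = -49.5000 × (23.7/452.85) ≈ -2.591.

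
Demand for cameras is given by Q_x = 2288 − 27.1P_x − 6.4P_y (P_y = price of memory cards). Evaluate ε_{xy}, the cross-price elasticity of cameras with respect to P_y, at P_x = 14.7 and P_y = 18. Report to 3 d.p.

At P_x = 14.7 and P_y = 18: Q_x = 1774.43.
∂Q_x/∂P_y = -6.4.
ε = (∂Q_x/∂P_y)(P_y/Q_x) = -6.4 × (18/1774.43) ≈ -0.065.

-0.065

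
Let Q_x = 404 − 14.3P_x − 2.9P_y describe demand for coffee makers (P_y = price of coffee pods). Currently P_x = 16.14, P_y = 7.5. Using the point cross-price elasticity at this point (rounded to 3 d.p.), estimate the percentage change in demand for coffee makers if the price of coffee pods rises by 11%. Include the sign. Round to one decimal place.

At P_x = 16.14, P_y = 7.5: Q_x = 151.448.
∂Q_x/∂P_y = -2.9.
ε = (∂Q_x/∂P_y)(P_y/Q_x) = -2.9000 × 7.5/151.448 ≈ -0.144.
%ΔQ_x ≈ ε × %ΔP_y = -0.144 × (11%) = -1.6%.

-1.6%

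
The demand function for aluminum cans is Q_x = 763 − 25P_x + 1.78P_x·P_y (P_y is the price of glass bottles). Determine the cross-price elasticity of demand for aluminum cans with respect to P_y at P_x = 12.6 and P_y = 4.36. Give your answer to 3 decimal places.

0.179

At P_x = 12.6 and P_y = 4.36: Q_x = 545.786.
∂Q_x/∂P_y = 1.78P_x = 1.78(12.6) = 22.4280.
ε = (∂Q_x/∂P_y)(P_y/Q_x) = 22.4280 × (4.36/545.786) ≈ 0.179.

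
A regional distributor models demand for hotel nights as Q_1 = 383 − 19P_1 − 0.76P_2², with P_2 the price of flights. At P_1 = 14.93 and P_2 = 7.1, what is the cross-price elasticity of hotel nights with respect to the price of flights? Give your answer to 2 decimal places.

-1.26

At P_1 = 14.93 and P_2 = 7.1: Q_1 = 61.018.
∂Q_1/∂P_2 = -1.52P_2 = -1.52(7.1) = -10.7920.
ε = (∂Q_1/∂P_2)(P_2/Q_1) = -10.7920 × (7.1/61.018) ≈ -1.26.
ε < 0: complements.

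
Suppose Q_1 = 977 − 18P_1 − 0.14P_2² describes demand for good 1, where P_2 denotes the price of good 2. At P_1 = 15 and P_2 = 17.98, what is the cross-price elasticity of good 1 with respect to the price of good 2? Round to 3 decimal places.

At P_1 = 15 and P_2 = 17.98: Q_1 = 661.741.
∂Q_1/∂P_2 = -0.28P_2 = -0.28(17.98) = -5.0344.
ε = (∂Q_1/∂P_2)(P_2/Q_1) = -5.0344 × (17.98/661.741) ≈ -0.137.
ε < 0: complements.

-0.137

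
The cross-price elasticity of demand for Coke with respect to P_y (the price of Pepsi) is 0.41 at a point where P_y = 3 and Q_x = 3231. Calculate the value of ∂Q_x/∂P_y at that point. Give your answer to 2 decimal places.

441.57

ε = (∂Q_x/∂P_y)·(P_y/Q_x) ⇒ ∂Q_x/∂P_y = ε·Q_x/P_y = 0.41 × 3231/3 ≈ 441.57.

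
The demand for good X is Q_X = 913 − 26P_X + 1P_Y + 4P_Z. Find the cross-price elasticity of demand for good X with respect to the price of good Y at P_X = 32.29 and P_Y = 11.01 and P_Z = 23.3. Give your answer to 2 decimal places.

At P_X = 32.29 and P_Y = 11.01 and P_Z = 23.3: Q_X = 177.67.
∂Q_X/∂P_Y = 1.
ε = (∂Q_X/∂P_Y)(P_Y/Q_X) = 1 × (11.01/177.67) ≈ 0.06.
Since ε > 0, good X and good Y are substitutes.

0.06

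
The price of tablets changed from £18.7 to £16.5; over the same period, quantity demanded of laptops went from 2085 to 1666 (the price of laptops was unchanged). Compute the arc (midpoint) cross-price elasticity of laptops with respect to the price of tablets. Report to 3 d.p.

1.787

ΔQ_A = 1666 − 2085 = -419; ΔP_B = 16.5 − 18.7 = -2.2.
Midpoints: Q̄_A = 1875.5, P̄_B = 17.60.
ε = (ΔQ_A/Q̄_A)/(ΔP_B/P̄_B) = (-419/1875.5)/(-2.2/17.60) ≈ 1.787.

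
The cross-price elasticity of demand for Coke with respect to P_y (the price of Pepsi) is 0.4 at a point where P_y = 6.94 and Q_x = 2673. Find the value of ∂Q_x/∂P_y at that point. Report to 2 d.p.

154.06

ε = (∂Q_x/∂P_y)·(P_y/Q_x) ⇒ ∂Q_x/∂P_y = ε·Q_x/P_y = 0.4 × 2673/6.94 ≈ 154.06.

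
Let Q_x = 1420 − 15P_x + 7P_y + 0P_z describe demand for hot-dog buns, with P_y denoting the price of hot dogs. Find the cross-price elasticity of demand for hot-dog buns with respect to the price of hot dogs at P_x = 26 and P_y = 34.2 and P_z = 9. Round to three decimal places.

At P_x = 26 and P_y = 34.2 and P_z = 9: Q_x = 1269.4.
∂Q_x/∂P_y = 7.
ε = (∂Q_x/∂P_y)(P_y/Q_x) = 7 × (34.2/1269.4) ≈ 0.189.

0.189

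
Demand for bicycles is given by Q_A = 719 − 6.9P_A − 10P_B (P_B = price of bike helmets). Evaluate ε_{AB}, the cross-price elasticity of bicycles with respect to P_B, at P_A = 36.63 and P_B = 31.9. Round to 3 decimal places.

At P_A = 36.63 and P_B = 31.9: Q_A = 147.253.
∂Q_A/∂P_B = -10.
ε = (∂Q_A/∂P_B)(P_B/Q_A) = -10 × (31.9/147.253) ≈ -2.166.

-2.166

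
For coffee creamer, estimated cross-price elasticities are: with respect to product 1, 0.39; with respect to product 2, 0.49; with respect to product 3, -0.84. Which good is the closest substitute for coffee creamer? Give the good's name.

Substitutes have ε > 0. Among the positive values, 0.49 (product 2) is largest.

product 2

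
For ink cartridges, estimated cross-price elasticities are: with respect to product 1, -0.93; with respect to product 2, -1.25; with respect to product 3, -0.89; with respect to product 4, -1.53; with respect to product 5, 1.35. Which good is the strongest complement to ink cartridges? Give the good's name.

product 4

Complements have ε < 0. The most negative value is -1.53 (product 4).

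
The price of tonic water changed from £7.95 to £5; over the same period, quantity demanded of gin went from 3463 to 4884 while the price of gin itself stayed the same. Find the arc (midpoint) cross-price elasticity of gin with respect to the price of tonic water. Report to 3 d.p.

ΔQ_A = 4884 − 3463 = 1421; ΔP_B = 5 − 7.95 = -2.95.
Midpoints: Q̄_A = 4173.5, P̄_B = 6.47.
ε = (ΔQ_A/Q̄_A)/(ΔP_B/P̄_B) = (1421/4173.5)/(-2.95/6.47) ≈ -0.747.

-0.747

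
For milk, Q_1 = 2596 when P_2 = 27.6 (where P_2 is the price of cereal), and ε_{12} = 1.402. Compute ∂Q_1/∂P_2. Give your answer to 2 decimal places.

131.87

ε = (∂Q_1/∂P_2)·(P_2/Q_1) ⇒ ∂Q_1/∂P_2 = ε·Q_1/P_2 = 1.402 × 2596/27.6 ≈ 131.87.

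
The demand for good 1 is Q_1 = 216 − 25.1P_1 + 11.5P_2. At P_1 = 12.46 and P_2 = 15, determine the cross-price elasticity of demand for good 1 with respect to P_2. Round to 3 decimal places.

2.277

At P_1 = 12.46 and P_2 = 15: Q_1 = 75.754.
∂Q_1/∂P_2 = 11.5.
ε = (∂Q_1/∂P_2)(P_2/Q_1) = 11.5 × (15/75.754) ≈ 2.277.
Since ε > 0, good 1 and good 2 are substitutes.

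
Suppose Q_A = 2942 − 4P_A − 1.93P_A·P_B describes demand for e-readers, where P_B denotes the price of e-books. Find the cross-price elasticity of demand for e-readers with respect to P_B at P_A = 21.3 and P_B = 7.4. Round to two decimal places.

-0.12

At P_A = 21.3 and P_B = 7.4: Q_A = 2552.593.
∂Q_A/∂P_B = -1.93P_A = -1.93(21.3) = -41.1090.
ε = (∂Q_A/∂P_B)(P_B/Q_A) = -41.1090 × (7.4/2552.593) ≈ -0.12.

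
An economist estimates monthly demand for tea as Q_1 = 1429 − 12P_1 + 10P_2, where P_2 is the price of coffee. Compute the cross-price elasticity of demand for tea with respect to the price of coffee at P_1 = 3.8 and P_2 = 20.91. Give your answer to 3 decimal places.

At P_1 = 3.8 and P_2 = 20.91: Q_1 = 1592.5.
∂Q_1/∂P_2 = 10.
ε = (∂Q_1/∂P_2)(P_2/Q_1) = 10 × (20.91/1592.5) ≈ 0.131.

0.131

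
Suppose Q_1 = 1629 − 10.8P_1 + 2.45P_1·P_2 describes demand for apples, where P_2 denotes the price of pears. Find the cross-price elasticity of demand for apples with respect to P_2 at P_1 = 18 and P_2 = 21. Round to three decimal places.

0.392

At P_1 = 18 and P_2 = 21: Q_1 = 2360.7.
∂Q_1/∂P_2 = 2.45P_1 = 2.45(18) = 44.1000.
ε = (∂Q_1/∂P_2)(P_2/Q_1) = 44.1000 × (21/2360.7) ≈ 0.392.
ε > 0: substitutes.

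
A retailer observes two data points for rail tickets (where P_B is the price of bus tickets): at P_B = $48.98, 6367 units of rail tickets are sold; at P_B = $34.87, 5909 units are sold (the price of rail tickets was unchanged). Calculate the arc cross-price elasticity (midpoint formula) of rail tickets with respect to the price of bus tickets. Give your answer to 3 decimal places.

0.222

ΔQ_A = 5909 − 6367 = -458; ΔP_B = 34.87 − 48.98 = -14.11.
Midpoints: Q̄_A = 6138.0, P̄_B = 41.92.
ε = (ΔQ_A/Q̄_A)/(ΔP_B/P̄_B) = (-458/6138.0)/(-14.11/41.92) ≈ 0.222.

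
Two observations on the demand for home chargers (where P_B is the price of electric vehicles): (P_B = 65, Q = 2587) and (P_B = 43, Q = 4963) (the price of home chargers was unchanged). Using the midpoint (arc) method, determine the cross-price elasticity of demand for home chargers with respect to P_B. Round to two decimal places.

ΔQ_A = 4963 − 2587 = 2376; ΔP_B = 43 − 65 = -22.
Midpoints: Q̄_A = 3775.0, P̄_B = 54.00.
ε = (ΔQ_A/Q̄_A)/(ΔP_B/P̄_B) = (2376/3775.0)/(-22/54.00) ≈ -1.54.
ε < 0: home chargers and electric vehicles are complements.

-1.54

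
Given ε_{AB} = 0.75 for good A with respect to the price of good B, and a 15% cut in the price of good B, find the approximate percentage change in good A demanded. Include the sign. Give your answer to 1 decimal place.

-11.3%

%ΔQ ≈ ε × %ΔP of good B = 0.75 × (-15%) = -11.3%.
Demand for good A falls by about 11.3%.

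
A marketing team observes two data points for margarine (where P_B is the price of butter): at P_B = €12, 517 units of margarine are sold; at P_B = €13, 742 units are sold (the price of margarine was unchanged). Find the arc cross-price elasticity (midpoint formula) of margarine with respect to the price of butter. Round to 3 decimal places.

4.468

ΔQ_A = 742 − 517 = 225; ΔP_B = 13 − 12 = 1.
Midpoints: Q̄_A = 629.5, P̄_B = 12.50.
ε = (ΔQ_A/Q̄_A)/(ΔP_B/P̄_B) = (225/629.5)/(1/12.50) ≈ 4.468.
ε > 0: margarine and butter are substitutes.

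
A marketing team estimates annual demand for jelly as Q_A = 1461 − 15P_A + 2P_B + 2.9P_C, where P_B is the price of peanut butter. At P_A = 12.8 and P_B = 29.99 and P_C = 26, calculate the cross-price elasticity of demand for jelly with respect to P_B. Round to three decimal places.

At P_A = 12.8 and P_B = 29.99 and P_C = 26: Q_A = 1404.38.
∂Q_A/∂P_B = 2.
ε = (∂Q_A/∂P_B)(P_B/Q_A) = 2 × (29.99/1404.38) ≈ 0.043.
Since ε > 0, jelly and peanut butter are substitutes.

0.043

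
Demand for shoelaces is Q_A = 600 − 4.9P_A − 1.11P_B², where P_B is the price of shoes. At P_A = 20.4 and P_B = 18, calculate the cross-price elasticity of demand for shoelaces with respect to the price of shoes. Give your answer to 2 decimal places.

-5.12

At P_A = 20.4 and P_B = 18: Q_A = 140.4.
∂Q_A/∂P_B = -2.22P_B = -2.22(18) = -39.9600.
ε = (∂Q_A/∂P_B)(P_B/Q_A) = -39.9600 × (18/140.4) ≈ -5.12.
ε < 0: complements.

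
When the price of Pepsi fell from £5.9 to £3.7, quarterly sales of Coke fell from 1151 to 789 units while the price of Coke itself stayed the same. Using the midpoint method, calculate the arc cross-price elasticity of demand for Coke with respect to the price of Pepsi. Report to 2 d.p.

ΔQ_A = 789 − 1151 = -362; ΔP_B = 3.7 − 5.9 = -2.2.
Midpoints: Q̄_A = 970.0, P̄_B = 4.80.
ε = (ΔQ_A/Q̄_A)/(ΔP_B/P̄_B) = (-362/970.0)/(-2.2/4.80) ≈ 0.81.

0.81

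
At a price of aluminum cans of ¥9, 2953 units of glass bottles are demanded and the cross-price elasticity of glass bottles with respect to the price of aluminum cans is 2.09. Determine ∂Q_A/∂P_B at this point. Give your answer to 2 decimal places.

685.75

ε = (∂Q_A/∂P_B)·(P_B/Q_A) ⇒ ∂Q_A/∂P_B = ε·Q_A/P_B = 2.09 × 2953/9 ≈ 685.75.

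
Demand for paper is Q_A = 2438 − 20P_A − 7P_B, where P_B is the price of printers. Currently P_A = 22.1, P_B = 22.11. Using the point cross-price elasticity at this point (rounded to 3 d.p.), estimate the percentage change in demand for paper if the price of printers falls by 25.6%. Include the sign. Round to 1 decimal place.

2.2%

At P_A = 22.1, P_B = 22.11: Q_A = 1841.23.
∂Q_A/∂P_B = -7.
ε = (∂Q_A/∂P_B)(P_B/Q_A) = -7.0000 × 22.11/1841.23 ≈ -0.084.
%ΔQ_A ≈ ε × %ΔP_B = -0.084 × (-25.6%) = 2.2%.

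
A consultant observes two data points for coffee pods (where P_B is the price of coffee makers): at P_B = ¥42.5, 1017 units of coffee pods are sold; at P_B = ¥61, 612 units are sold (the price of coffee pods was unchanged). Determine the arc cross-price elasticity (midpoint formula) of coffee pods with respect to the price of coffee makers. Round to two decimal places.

-1.39

ΔQ_A = 612 − 1017 = -405; ΔP_B = 61 − 42.5 = 18.5.
Midpoints: Q̄_A = 814.5, P̄_B = 51.75.
ε = (ΔQ_A/Q̄_A)/(ΔP_B/P̄_B) = (-405/814.5)/(18.5/51.75) ≈ -1.39.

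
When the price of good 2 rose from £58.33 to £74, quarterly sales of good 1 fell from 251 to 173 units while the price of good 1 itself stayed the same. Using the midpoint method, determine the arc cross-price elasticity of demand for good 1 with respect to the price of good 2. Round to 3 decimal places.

-1.554

ΔQ_1 = 173 − 251 = -78; ΔP_2 = 74 − 58.33 = 15.67.
Midpoints: Q̄_1 = 212.0, P̄_2 = 66.16.
ε = (ΔQ_1/Q̄_1)/(ΔP_2/P̄_2) = (-78/212.0)/(15.67/66.16) ≈ -1.554.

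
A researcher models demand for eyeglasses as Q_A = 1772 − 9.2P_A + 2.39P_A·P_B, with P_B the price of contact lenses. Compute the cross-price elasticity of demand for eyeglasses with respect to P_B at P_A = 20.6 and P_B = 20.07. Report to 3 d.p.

At P_A = 20.6 and P_B = 20.07: Q_A = 2570.606.
∂Q_A/∂P_B = 2.39P_A = 2.39(20.6) = 49.2340.
ε = (∂Q_A/∂P_B)(P_B/Q_A) = 49.2340 × (20.07/2570.606) ≈ 0.384.
ε > 0: substitutes.

0.384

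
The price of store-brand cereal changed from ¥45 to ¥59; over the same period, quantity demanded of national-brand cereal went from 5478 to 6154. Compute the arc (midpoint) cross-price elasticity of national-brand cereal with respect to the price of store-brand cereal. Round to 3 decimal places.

0.432

ΔQ_A = 6154 − 5478 = 676; ΔP_B = 59 − 45 = 14.
Midpoints: Q̄_A = 5816.0, P̄_B = 52.00.
ε = (ΔQ_A/Q̄_A)/(ΔP_B/P̄_B) = (676/5816.0)/(14/52.00) ≈ 0.432.
ε > 0: national-brand cereal and store-brand cereal are substitutes.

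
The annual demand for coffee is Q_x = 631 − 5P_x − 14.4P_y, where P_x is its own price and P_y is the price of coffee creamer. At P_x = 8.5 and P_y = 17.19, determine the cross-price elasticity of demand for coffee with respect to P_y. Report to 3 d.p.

At P_x = 8.5 and P_y = 17.19: Q_x = 340.964.
∂Q_x/∂P_y = -14.4.
ε = (∂Q_x/∂P_y)(P_y/Q_x) = -14.4 × (17.19/340.964) ≈ -0.726.
Since ε < 0, coffee and coffee creamer are complements.

-0.726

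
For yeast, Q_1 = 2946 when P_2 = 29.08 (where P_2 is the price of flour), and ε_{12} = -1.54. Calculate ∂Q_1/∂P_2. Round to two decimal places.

ε = (∂Q_1/∂P_2)·(P_2/Q_1) ⇒ ∂Q_1/∂P_2 = ε·Q_1/P_2 = -1.54 × 2946/29.08 ≈ -156.01.

-156.01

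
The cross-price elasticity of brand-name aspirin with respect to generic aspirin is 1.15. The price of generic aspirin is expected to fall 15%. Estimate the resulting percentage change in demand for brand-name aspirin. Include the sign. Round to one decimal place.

%ΔQ ≈ ε × %ΔP of generic aspirin = 1.15 × (-15%) = -17.3%.

-17.3%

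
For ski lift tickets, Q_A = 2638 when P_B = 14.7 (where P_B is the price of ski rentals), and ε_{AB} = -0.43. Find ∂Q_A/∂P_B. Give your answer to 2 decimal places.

-77.17

ε = (∂Q_A/∂P_B)·(P_B/Q_A) ⇒ ∂Q_A/∂P_B = ε·Q_A/P_B = -0.43 × 2638/14.7 ≈ -77.17.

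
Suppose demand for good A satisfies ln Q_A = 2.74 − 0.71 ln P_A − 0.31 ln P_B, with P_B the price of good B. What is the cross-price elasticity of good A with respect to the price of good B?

In a log-linear (constant-elasticity) demand function, the coefficient on ln P_B is the cross-price elasticity.
ε = -0.31. Negative, so good A and good B are complements.

-0.31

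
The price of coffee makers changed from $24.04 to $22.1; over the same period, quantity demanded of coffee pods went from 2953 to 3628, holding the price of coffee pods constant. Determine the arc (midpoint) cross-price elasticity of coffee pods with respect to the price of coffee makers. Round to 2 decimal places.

-2.44

ΔQ_A = 3628 − 2953 = 675; ΔP_B = 22.1 − 24.04 = -1.94.
Midpoints: Q̄_A = 3290.5, P̄_B = 23.07.
ε = (ΔQ_A/Q̄_A)/(ΔP_B/P̄_B) = (675/3290.5)/(-1.94/23.07) ≈ -2.44.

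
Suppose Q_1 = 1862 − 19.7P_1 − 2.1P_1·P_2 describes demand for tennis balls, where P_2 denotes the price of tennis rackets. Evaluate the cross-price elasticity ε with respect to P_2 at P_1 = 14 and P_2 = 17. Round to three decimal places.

-0.460

At P_1 = 14 and P_2 = 17: Q_1 = 1086.4.
∂Q_1/∂P_2 = -2.1P_1 = -2.1(14) = -29.4000.
ε = (∂Q_1/∂P_2)(P_2/Q_1) = -29.4000 × (17/1086.4) ≈ -0.460.
ε < 0: complements.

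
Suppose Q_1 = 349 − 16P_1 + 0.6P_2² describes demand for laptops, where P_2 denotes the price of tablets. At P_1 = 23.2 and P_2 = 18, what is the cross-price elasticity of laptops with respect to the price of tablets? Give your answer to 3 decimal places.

At P_1 = 23.2 and P_2 = 18: Q_1 = 172.2.
∂Q_1/∂P_2 = 1.2P_2 = 1.2(18) = 21.6000.
ε = (∂Q_1/∂P_2)(P_2/Q_1) = 21.6000 × (18/172.2) ≈ 2.258.
ε > 0: substitutes.

2.258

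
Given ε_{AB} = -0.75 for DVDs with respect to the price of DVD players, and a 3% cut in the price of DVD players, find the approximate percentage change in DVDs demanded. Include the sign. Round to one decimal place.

2.3%

%ΔQ ≈ ε × %ΔP of DVD players = -0.75 × (-3%) = 2.3%.
Demand for DVDs rises by about 2.3%.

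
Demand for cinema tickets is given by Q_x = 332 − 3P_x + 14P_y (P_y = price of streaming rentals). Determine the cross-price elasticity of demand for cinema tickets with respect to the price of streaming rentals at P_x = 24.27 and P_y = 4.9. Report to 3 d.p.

0.209

At P_x = 24.27 and P_y = 4.9: Q_x = 327.79.
∂Q_x/∂P_y = 14.
ε = (∂Q_x/∂P_y)(P_y/Q_x) = 14 × (4.9/327.79) ≈ 0.209.
Since ε > 0, cinema tickets and streaming rentals are substitutes.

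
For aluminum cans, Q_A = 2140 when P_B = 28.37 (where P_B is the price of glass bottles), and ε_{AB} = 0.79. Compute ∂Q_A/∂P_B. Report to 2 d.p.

59.59

ε = (∂Q_A/∂P_B)·(P_B/Q_A) ⇒ ∂Q_A/∂P_B = ε·Q_A/P_B = 0.79 × 2140/28.37 ≈ 59.59.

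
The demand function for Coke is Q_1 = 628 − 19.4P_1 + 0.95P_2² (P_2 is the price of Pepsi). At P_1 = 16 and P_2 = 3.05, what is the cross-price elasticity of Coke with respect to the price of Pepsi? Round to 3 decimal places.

At P_1 = 16 and P_2 = 3.05: Q_1 = 326.437.
∂Q_1/∂P_2 = 1.9P_2 = 1.9(3.05) = 5.7950.
ε = (∂Q_1/∂P_2)(P_2/Q_1) = 5.7950 × (3.05/326.437) ≈ 0.054.
ε > 0: substitutes.

0.054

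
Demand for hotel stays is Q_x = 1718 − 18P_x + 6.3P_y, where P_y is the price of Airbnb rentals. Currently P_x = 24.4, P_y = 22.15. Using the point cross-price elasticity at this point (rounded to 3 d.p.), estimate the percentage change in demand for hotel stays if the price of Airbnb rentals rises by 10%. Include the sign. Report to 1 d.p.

At P_x = 24.4, P_y = 22.15: Q_x = 1418.345.
∂Q_x/∂P_y = 6.3.
ε = (∂Q_x/∂P_y)(P_y/Q_x) = 6.3000 × 22.15/1418.345 ≈ 0.098.
%ΔQ_x ≈ ε × %ΔP_y = 0.098 × (10%) = 1.0%.

1.0%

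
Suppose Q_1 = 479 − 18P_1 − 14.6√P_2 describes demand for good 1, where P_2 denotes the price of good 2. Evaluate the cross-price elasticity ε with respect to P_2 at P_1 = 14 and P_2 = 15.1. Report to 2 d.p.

At P_1 = 14 and P_2 = 15.1: Q_1 = 170.266.
∂Q_1/∂P_2 = -14.6/(2√P_2) = -14.6/(2√15.1) = -1.8786.
ε = (∂Q_1/∂P_2)(P_2/Q_1) = -1.8786 × (15.1/170.266) ≈ -0.17.
ε < 0: complements.

-0.17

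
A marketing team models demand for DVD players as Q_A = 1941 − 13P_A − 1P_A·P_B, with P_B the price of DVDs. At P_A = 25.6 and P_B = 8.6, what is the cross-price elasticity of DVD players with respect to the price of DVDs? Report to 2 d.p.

-0.16

At P_A = 25.6 and P_B = 8.6: Q_A = 1388.04.
∂Q_A/∂P_B = -1P_A = -1(25.6) = -25.6000.
ε = (∂Q_A/∂P_B)(P_B/Q_A) = -25.6000 × (8.6/1388.04) ≈ -0.16.
ε < 0: complements.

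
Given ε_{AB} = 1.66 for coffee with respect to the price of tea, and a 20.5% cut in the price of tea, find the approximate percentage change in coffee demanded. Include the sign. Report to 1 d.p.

-34.0%

%ΔQ ≈ ε × %ΔP of tea = 1.66 × (-20.5%) = -34.0%.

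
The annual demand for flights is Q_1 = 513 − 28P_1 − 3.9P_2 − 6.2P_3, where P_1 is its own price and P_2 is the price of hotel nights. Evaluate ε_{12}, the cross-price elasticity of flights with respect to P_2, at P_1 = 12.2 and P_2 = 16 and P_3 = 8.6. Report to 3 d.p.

-1.121

At P_1 = 12.2 and P_2 = 16 and P_3 = 8.6: Q_1 = 55.68.
∂Q_1/∂P_2 = -3.9.
ε = (∂Q_1/∂P_2)(P_2/Q_1) = -3.9 × (16/55.68) ≈ -1.121.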